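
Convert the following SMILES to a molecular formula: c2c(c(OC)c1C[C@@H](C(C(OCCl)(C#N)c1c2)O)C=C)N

C15H17ClN2O3

Heavy atoms from the SMILES: 15 C, 1 Cl, 2 N, 3 O.
Implicit hydrogens by atom environment:
  4 × C (aromatic): no H
  3 × C: 2 H each → 6
  3 × C: 1 H each → 3
  2 × C (aromatic): 1 H each → 2
  2 × C: no H
  2 × O: no H
  1 × C: 3 H
  1 × Cl: no H
  1 × N: 2 H
  1 × N: no H
  1 × O: 1 H
  Total hydrogens = 17.
Molecular formula: C15H17ClN2O3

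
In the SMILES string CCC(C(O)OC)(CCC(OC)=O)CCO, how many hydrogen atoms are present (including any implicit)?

22

Hydrogens are implicit in SMILES; fill each atom to its normal valence:
  5 × C: 2 H each → 10
  3 × C: 3 H each → 9
  3 × O: no H
  2 × C: no H
  2 × O: 1 H each → 2
  1 × C: 1 H
  Total hydrogens = 22.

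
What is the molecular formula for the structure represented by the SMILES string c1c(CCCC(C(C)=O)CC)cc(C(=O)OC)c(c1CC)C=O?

C19H26O4

Heavy atoms from the SMILES: 19 C, 4 O.
Implicit hydrogens by atom environment:
  5 × C: 2 H each → 10
  4 × C: 3 H each → 12
  4 × C (aromatic): no H
  4 × O: no H
  2 × C (aromatic): 1 H each → 2
  2 × C: 1 H each → 2
  2 × C: no H
  Total hydrogens = 26.
Molecular formula: C19H26O4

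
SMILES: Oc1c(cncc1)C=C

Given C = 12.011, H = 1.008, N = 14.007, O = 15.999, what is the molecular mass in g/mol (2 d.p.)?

121.14

Molecular formula: C7H7NO.
M = 7×12.011 + 7×1.008 + 1×14.007 + 1×15.999 = 121.14 g/mol.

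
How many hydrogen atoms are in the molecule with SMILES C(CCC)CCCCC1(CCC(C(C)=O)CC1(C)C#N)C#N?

30

Hydrogens are implicit in SMILES; fill each atom to its normal valence:
  10 × C: 2 H each → 20
  5 × C: no H
  3 × C: 3 H each → 9
  2 × N: no H
  1 × C: 1 H
  1 × O: no H
  Total hydrogens = 30.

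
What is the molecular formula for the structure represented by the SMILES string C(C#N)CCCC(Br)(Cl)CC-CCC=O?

Heavy atoms from the SMILES: 1 Br, 11 C, 1 Cl, 1 N, 1 O.
Implicit hydrogens by atom environment:
  8 × C: 2 H each → 16
  2 × C: no H
  1 × Br: no H
  1 × C: 1 H
  1 × Cl: no H
  1 × N: no H
  1 × O: no H
  Total hydrogens = 17.
Molecular formula: C11H17BrClNO

C11H17BrClNO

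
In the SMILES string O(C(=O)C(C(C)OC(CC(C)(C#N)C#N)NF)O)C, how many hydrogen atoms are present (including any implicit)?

Hydrogens are implicit in SMILES; fill each atom to its normal valence:
  4 × C: no H
  3 × C: 3 H each → 9
  3 × C: 1 H each → 3
  3 × O: no H
  2 × N: no H
  1 × C: 2 H
  1 × F: no H
  1 × N: 1 H
  1 × O: 1 H
  Total hydrogens = 16.

16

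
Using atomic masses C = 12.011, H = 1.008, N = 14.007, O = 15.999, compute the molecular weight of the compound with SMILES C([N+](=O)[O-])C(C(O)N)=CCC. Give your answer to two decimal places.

Molecular formula: C6H12N2O3.
M = 6×12.011 + 12×1.008 + 2×14.007 + 3×15.999 = 160.17 g/mol.

160.17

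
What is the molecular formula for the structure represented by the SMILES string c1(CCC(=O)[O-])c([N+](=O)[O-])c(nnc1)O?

Heavy atoms from the SMILES: 7 C, 3 N, 5 O.
Implicit hydrogens by atom environment:
  3 × C (aromatic): no H
  2 × C: 2 H each → 4
  2 × N (aromatic): no H
  2 × O: no H
  2 × O (charge -1): no H
  1 × C (aromatic): 1 H
  1 × C: no H
  1 × N (charge +1): no H
  1 × O: 1 H
  Total hydrogens = 6.
Net charge -1.
Molecular formula: C7H6N3O5-

C7H6N3O5-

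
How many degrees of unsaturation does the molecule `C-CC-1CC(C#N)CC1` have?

3

Molecular formula from the SMILES: C8H13N.
DoU = (2C + 2 + N − H − X)/2 = (2·8 + 2 + 1 − 13 − 0)/2 = 6/2 = 3.
(Structurally: 1 ring(s) + 2 π bond(s) = 3.)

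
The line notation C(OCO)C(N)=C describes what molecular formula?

C4H9NO2

Heavy atoms from the SMILES: 4 C, 1 N, 2 O.
Implicit hydrogens by atom environment:
  3 × C: 2 H each → 6
  1 × C: no H
  1 × N: 2 H
  1 × O: 1 H
  1 × O: no H
  Total hydrogens = 9.
Molecular formula: C4H9NO2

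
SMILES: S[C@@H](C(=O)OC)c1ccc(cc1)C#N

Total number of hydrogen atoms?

9

Hydrogens are implicit in SMILES; fill each atom to its normal valence:
  4 × C (aromatic): 1 H each → 4
  2 × C: no H
  2 × C (aromatic): no H
  2 × O: no H
  1 × C: 3 H
  1 × C: 1 H
  1 × N: no H
  1 × S: 1 H
  Total hydrogens = 9.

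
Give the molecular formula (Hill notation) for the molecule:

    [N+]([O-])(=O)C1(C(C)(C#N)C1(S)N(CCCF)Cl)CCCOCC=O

C13H19ClFN3O4S

Heavy atoms from the SMILES: 13 C, 1 Cl, 1 F, 3 N, 4 O, 1 S.
Implicit hydrogens by atom environment:
  7 × C: 2 H each → 14
  4 × C: no H
  3 × O: no H
  2 × N: no H
  1 × C: 3 H
  1 × C: 1 H
  1 × Cl: no H
  1 × F: no H
  1 × N (charge +1): no H
  1 × O (charge -1): no H
  1 × S: 1 H
  Total hydrogens = 19.
Molecular formula: C13H19ClFN3O4S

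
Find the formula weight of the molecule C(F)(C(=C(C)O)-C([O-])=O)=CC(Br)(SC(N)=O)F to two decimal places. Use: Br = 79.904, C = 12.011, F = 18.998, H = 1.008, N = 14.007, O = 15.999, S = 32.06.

331.11

Molecular formula: C8H7BrF2NO4S-.
M = 1×79.904 + 8×12.011 + 2×18.998 + 7×1.008 + 1×14.007 + 4×15.999 + 1×32.06 = 331.11 g/mol.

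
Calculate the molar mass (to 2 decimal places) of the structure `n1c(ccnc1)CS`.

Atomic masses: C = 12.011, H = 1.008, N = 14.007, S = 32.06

Molecular formula: C5H6N2S.
M = 5×12.011 + 6×1.008 + 2×14.007 + 1×32.06 = 126.18 g/mol.

126.18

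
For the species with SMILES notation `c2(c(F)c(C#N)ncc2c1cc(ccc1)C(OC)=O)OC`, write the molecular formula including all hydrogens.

Heavy atoms from the SMILES: 15 C, 1 F, 2 N, 3 O.
Implicit hydrogens by atom environment:
  6 × C (aromatic): no H
  5 × C (aromatic): 1 H each → 5
  3 × O: no H
  2 × C: 3 H each → 6
  2 × C: no H
  1 × F: no H
  1 × N (aromatic): no H
  1 × N: no H
  Total hydrogens = 11.
Molecular formula: C15H11FN2O3

C15H11FN2O3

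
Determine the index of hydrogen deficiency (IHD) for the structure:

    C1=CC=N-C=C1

Molecular formula from the SMILES: C5H5N.
DoU = (2C + 2 + N − H − X)/2 = (2·5 + 2 + 1 − 5 − 0)/2 = 8/2 = 4.
(Structurally: 1 ring(s) + 3 π bond(s) = 4.)

4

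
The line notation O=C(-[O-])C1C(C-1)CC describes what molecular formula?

Heavy atoms from the SMILES: 6 C, 2 O.
Implicit hydrogens by atom environment:
  2 × C: 2 H each → 4
  2 × C: 1 H each → 2
  1 × C: 3 H
  1 × C: no H
  1 × O: no H
  1 × O (charge -1): no H
  Total hydrogens = 9.
Net charge -1.
Molecular formula: C6H9O2-

C6H9O2-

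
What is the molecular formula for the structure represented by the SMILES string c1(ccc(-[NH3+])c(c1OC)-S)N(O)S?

C7H11N2O2S2+

Heavy atoms from the SMILES: 7 C, 2 N, 2 O, 2 S.
Implicit hydrogens by atom environment:
  4 × C (aromatic): no H
  2 × C (aromatic): 1 H each → 2
  2 × S: 1 H each → 2
  1 × C: 3 H
  1 × N (charge +1): 3 H
  1 × N: no H
  1 × O: 1 H
  1 × O: no H
  Total hydrogens = 11.
Net charge +1.
Molecular formula: C7H11N2O2S2+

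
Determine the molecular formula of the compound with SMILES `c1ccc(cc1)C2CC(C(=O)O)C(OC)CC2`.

Heavy atoms from the SMILES: 14 C, 3 O.
Implicit hydrogens by atom environment:
  5 × C (aromatic): 1 H each → 5
  3 × C: 2 H each → 6
  3 × C: 1 H each → 3
  2 × O: no H
  1 × C: 3 H
  1 × C (aromatic): no H
  1 × C: no H
  1 × O: 1 H
  Total hydrogens = 18.
Molecular formula: C14H18O3

C14H18O3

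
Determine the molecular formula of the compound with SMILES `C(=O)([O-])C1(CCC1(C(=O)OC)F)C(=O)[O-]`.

[C8H7FO6]2-

Heavy atoms from the SMILES: 8 C, 1 F, 6 O.
Implicit hydrogens by atom environment:
  5 × C: no H
  4 × O: no H
  2 × C: 2 H each → 4
  2 × O (charge -1): no H
  1 × C: 3 H
  1 × F: no H
  Total hydrogens = 7.
Net charge -2.
Molecular formula: [C8H7FO6]2-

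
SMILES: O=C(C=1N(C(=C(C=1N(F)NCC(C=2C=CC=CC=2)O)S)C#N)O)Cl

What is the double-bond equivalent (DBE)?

10

Molecular formula from the SMILES: C14H12ClFN4O3S.
DoU = (2C + 2 + N − H − X)/2 = (2·14 + 2 + 4 − 12 − 2)/2 = 20/2 = 10.
(Structurally: 2 ring(s) + 8 π bond(s) = 10.)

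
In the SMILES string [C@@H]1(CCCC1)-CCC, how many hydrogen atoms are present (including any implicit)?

16

Hydrogens are implicit in SMILES; fill each atom to its normal valence:
  6 × C: 2 H each → 12
  1 × C: 3 H
  1 × C: 1 H
  Total hydrogens = 16.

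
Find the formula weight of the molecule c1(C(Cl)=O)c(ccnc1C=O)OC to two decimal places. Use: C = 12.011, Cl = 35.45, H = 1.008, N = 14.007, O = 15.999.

Molecular formula: C8H6ClNO3.
M = 8×12.011 + 1×35.45 + 6×1.008 + 1×14.007 + 3×15.999 = 199.59 g/mol.

199.59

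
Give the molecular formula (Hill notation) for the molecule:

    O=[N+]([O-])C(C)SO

Heavy atoms from the SMILES: 2 C, 1 N, 3 O, 1 S.
Implicit hydrogens by atom environment:
  1 × C: 3 H
  1 × C: 1 H
  1 × N (charge +1): no H
  1 × O: 1 H
  1 × O: no H
  1 × O (charge -1): no H
  1 × S: no H
  Total hydrogens = 5.
Molecular formula: C2H5NO3S

C2H5NO3S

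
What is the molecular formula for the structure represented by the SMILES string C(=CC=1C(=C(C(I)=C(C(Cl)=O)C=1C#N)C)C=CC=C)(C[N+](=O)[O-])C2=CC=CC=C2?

C22H16ClIN2O3

Heavy atoms from the SMILES: 22 C, 1 Cl, 1 I, 2 N, 3 O.
Implicit hydrogens by atom environment:
  7 × C (aromatic): no H
  5 × C (aromatic): 1 H each → 5
  4 × C: 1 H each → 4
  3 × C: no H
  2 × C: 2 H each → 4
  2 × O: no H
  1 × C: 3 H
  1 × Cl: no H
  1 × I: no H
  1 × N: no H
  1 × N (charge +1): no H
  1 × O (charge -1): no H
  Total hydrogens = 16.
Molecular formula: C22H16ClIN2O3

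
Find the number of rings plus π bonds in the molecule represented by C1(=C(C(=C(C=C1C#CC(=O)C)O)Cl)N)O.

7

Molecular formula from the SMILES: C10H8ClNO3.
DoU = (2C + 2 + N − H − X)/2 = (2·10 + 2 + 1 − 8 − 1)/2 = 14/2 = 7.
(Structurally: 1 ring(s) + 6 π bond(s) = 7.)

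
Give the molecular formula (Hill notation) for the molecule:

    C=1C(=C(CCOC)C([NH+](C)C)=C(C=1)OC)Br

Heavy atoms from the SMILES: 1 Br, 12 C, 1 N, 2 O.
Implicit hydrogens by atom environment:
  4 × C: 3 H each → 12
  4 × C (aromatic): no H
  2 × C: 2 H each → 4
  2 × C (aromatic): 1 H each → 2
  2 × O: no H
  1 × Br: no H
  1 × N (charge +1): 1 H
  Total hydrogens = 19.
Net charge +1.
Molecular formula: C12H19BrNO2+

C12H19BrNO2+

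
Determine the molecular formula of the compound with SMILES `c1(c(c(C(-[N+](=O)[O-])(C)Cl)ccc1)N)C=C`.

C10H11ClN2O2

Heavy atoms from the SMILES: 10 C, 1 Cl, 2 N, 2 O.
Implicit hydrogens by atom environment:
  3 × C (aromatic): 1 H each → 3
  3 × C (aromatic): no H
  1 × C: 3 H
  1 × C: 2 H
  1 × C: 1 H
  1 × C: no H
  1 × Cl: no H
  1 × N: 2 H
  1 × N (charge +1): no H
  1 × O: no H
  1 × O (charge -1): no H
  Total hydrogens = 11.
Molecular formula: C10H11ClN2O2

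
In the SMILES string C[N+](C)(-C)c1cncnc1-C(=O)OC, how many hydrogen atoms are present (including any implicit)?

Hydrogens are implicit in SMILES; fill each atom to its normal valence:
  4 × C: 3 H each → 12
  2 × C (aromatic): 1 H each → 2
  2 × C (aromatic): no H
  2 × N (aromatic): no H
  2 × O: no H
  1 × C: no H
  1 × N (charge +1): no H
  Total hydrogens = 14.

14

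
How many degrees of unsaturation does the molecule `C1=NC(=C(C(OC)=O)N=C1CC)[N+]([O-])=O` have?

6

Molecular formula from the SMILES: C8H9N3O4.
DoU = (2C + 2 + N − H − X)/2 = (2·8 + 2 + 3 − 9 − 0)/2 = 12/2 = 6.
(Structurally: 1 ring(s) + 5 π bond(s) = 6.)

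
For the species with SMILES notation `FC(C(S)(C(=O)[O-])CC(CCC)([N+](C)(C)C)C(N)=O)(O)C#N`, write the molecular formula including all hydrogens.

Heavy atoms from the SMILES: 13 C, 1 F, 3 N, 4 O, 1 S.
Implicit hydrogens by atom environment:
  6 × C: no H
  4 × C: 3 H each → 12
  3 × C: 2 H each → 6
  2 × O: no H
  1 × F: no H
  1 × N: 2 H
  1 × N: no H
  1 × N (charge +1): no H
  1 × O: 1 H
  1 × O (charge -1): no H
  1 × S: 1 H
  Total hydrogens = 22.
Molecular formula: C13H22FN3O4S

C13H22FN3O4S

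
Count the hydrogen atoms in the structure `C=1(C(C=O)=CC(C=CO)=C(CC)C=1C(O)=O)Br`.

11

Hydrogens are implicit in SMILES; fill each atom to its normal valence:
  5 × C (aromatic): no H
  3 × C: 1 H each → 3
  2 × O: 1 H each → 2
  2 × O: no H
  1 × Br: no H
  1 × C: 3 H
  1 × C: 2 H
  1 × C (aromatic): 1 H
  1 × C: no H
  Total hydrogens = 11.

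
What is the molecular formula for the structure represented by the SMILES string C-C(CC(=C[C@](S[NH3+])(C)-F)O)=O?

C7H13FNO2S+

Heavy atoms from the SMILES: 7 C, 1 F, 1 N, 2 O, 1 S.
Implicit hydrogens by atom environment:
  3 × C: no H
  2 × C: 3 H each → 6
  1 × C: 2 H
  1 × C: 1 H
  1 × F: no H
  1 × N (charge +1): 3 H
  1 × O: 1 H
  1 × O: no H
  1 × S: no H
  Total hydrogens = 13.
Net charge +1.
Molecular formula: C7H13FNO2S+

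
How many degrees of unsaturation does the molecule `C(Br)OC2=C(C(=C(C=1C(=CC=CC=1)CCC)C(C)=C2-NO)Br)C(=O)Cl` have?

9

Molecular formula from the SMILES: C18H18Br2ClNO3.
DoU = (2C + 2 + N − H − X)/2 = (2·18 + 2 + 1 − 18 − 3)/2 = 18/2 = 9.
(Structurally: 2 ring(s) + 7 π bond(s) = 9.)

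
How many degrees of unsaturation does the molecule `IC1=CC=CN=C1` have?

4

Molecular formula from the SMILES: C5H4IN.
DoU = (2C + 2 + N − H − X)/2 = (2·5 + 2 + 1 − 4 − 1)/2 = 8/2 = 4.
(Structurally: 1 ring(s) + 3 π bond(s) = 4.)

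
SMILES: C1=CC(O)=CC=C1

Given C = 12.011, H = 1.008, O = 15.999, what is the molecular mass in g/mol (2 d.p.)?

94.11

Molecular formula: C6H6O.
M = 6×12.011 + 6×1.008 + 1×15.999 = 94.11 g/mol.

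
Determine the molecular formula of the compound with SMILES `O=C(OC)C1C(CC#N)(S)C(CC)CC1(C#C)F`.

C13H16FNO2S

Heavy atoms from the SMILES: 13 C, 1 F, 1 N, 2 O, 1 S.
Implicit hydrogens by atom environment:
  5 × C: no H
  3 × C: 2 H each → 6
  3 × C: 1 H each → 3
  2 × C: 3 H each → 6
  2 × O: no H
  1 × F: no H
  1 × N: no H
  1 × S: 1 H
  Total hydrogens = 16.
Molecular formula: C13H16FNO2S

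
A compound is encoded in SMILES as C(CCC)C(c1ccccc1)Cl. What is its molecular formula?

Heavy atoms from the SMILES: 11 C, 1 Cl.
Implicit hydrogens by atom environment:
  5 × C (aromatic): 1 H each → 5
  3 × C: 2 H each → 6
  1 × C: 3 H
  1 × C: 1 H
  1 × C (aromatic): no H
  1 × Cl: no H
  Total hydrogens = 15.
Molecular formula: C11H15Cl

C11H15Cl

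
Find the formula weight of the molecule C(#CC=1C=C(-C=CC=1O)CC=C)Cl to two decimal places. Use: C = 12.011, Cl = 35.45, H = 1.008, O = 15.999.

Molecular formula: C11H9ClO.
M = 11×12.011 + 1×35.45 + 9×1.008 + 1×15.999 = 192.64 g/mol.

192.64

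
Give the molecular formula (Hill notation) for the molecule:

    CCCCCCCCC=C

C10H20

Heavy atoms from the SMILES: 10 C.
Implicit hydrogens by atom environment:
  8 × C: 2 H each → 16
  1 × C: 3 H
  1 × C: 1 H
  Total hydrogens = 20.
Molecular formula: C10H20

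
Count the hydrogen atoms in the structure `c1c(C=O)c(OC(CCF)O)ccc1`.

Hydrogens are implicit in SMILES; fill each atom to its normal valence:
  4 × C (aromatic): 1 H each → 4
  2 × C: 2 H each → 4
  2 × C: 1 H each → 2
  2 × C (aromatic): no H
  2 × O: no H
  1 × F: no H
  1 × O: 1 H
  Total hydrogens = 11.

11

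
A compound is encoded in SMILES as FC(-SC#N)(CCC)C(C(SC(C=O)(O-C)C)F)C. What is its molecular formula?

C12H19F2NO2S2

Heavy atoms from the SMILES: 12 C, 2 F, 1 N, 2 O, 2 S.
Implicit hydrogens by atom environment:
  4 × C: 3 H each → 12
  3 × C: 1 H each → 3
  3 × C: no H
  2 × C: 2 H each → 4
  2 × F: no H
  2 × O: no H
  2 × S: no H
  1 × N: no H
  Total hydrogens = 19.
Molecular formula: C12H19F2NO2S2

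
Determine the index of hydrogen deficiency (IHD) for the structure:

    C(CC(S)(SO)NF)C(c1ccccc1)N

Molecular formula from the SMILES: C10H15FN2OS2.
DoU = (2C + 2 + N − H − X)/2 = (2·10 + 2 + 2 − 15 − 1)/2 = 8/2 = 4.
(Structurally: 1 ring(s) + 3 π bond(s) = 4.)

4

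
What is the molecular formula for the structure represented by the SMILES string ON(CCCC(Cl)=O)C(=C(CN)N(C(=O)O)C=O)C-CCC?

C13H22ClN3O5

Heavy atoms from the SMILES: 13 C, 1 Cl, 3 N, 5 O.
Implicit hydrogens by atom environment:
  7 × C: 2 H each → 14
  4 × C: no H
  3 × O: no H
  2 × N: no H
  2 × O: 1 H each → 2
  1 × C: 3 H
  1 × C: 1 H
  1 × Cl: no H
  1 × N: 2 H
  Total hydrogens = 22.
Molecular formula: C13H22ClN3O5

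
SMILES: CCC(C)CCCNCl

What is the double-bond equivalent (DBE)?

Molecular formula from the SMILES: C7H16ClN.
DoU = (2C + 2 + N − H − X)/2 = (2·7 + 2 + 1 − 16 − 1)/2 = 0/2 = 0.
(Structurally: 0 ring(s) + 0 π bond(s) = 0.)

0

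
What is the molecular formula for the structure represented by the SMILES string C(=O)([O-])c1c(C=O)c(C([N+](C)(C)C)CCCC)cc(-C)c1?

Heavy atoms from the SMILES: 17 C, 1 N, 3 O.
Implicit hydrogens by atom environment:
  5 × C: 3 H each → 15
  4 × C (aromatic): no H
  3 × C: 2 H each → 6
  2 × C (aromatic): 1 H each → 2
  2 × C: 1 H each → 2
  2 × O: no H
  1 × C: no H
  1 × N (charge +1): no H
  1 × O (charge -1): no H
  Total hydrogens = 25.
Molecular formula: C17H25NO3

C17H25NO3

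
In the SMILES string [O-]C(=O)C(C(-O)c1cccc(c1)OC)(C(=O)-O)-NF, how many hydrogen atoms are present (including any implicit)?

Hydrogens are implicit in SMILES; fill each atom to its normal valence:
  4 × C (aromatic): 1 H each → 4
  3 × C: no H
  3 × O: no H
  2 × C (aromatic): no H
  2 × O: 1 H each → 2
  1 × C: 3 H
  1 × C: 1 H
  1 × F: no H
  1 × N: 1 H
  1 × O (charge -1): no H
  Total hydrogens = 11.

11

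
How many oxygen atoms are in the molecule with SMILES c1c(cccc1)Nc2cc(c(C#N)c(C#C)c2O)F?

The symbol for oxygen appears 1 time in the SMILES.

1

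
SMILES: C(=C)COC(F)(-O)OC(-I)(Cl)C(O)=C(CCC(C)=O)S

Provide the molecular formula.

C11H15ClFIO5S

Heavy atoms from the SMILES: 11 C, 1 Cl, 1 F, 1 I, 5 O, 1 S.
Implicit hydrogens by atom environment:
  5 × C: no H
  4 × C: 2 H each → 8
  3 × O: no H
  2 × O: 1 H each → 2
  1 × C: 3 H
  1 × C: 1 H
  1 × Cl: no H
  1 × F: no H
  1 × I: no H
  1 × S: 1 H
  Total hydrogens = 15.
Molecular formula: C11H15ClFIO5S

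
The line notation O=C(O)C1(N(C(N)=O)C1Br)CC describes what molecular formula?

C6H9BrN2O3

Heavy atoms from the SMILES: 1 Br, 6 C, 2 N, 3 O.
Implicit hydrogens by atom environment:
  3 × C: no H
  2 × O: no H
  1 × Br: no H
  1 × C: 3 H
  1 × C: 2 H
  1 × C: 1 H
  1 × N: 2 H
  1 × N: no H
  1 × O: 1 H
  Total hydrogens = 9.
Molecular formula: C6H9BrN2O3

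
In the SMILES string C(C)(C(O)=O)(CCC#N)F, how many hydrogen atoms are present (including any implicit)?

Hydrogens are implicit in SMILES; fill each atom to its normal valence:
  3 × C: no H
  2 × C: 2 H each → 4
  1 × C: 3 H
  1 × F: no H
  1 × N: no H
  1 × O: 1 H
  1 × O: no H
  Total hydrogens = 8.

8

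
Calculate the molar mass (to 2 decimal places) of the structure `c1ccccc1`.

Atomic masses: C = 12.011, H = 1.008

78.11

Molecular formula: C6H6.
M = 6×12.011 + 6×1.008 = 78.11 g/mol.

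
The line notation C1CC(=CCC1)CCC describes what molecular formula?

C9H16

Heavy atoms from the SMILES: 9 C.
Implicit hydrogens by atom environment:
  6 × C: 2 H each → 12
  1 × C: 3 H
  1 × C: 1 H
  1 × C: no H
  Total hydrogens = 16.
Molecular formula: C9H16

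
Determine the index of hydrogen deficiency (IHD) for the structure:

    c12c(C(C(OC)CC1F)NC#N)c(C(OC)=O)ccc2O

8

Molecular formula from the SMILES: C14H15FN2O4.
DoU = (2C + 2 + N − H − X)/2 = (2·14 + 2 + 2 − 15 − 1)/2 = 16/2 = 8.
(Structurally: 2 ring(s) + 6 π bond(s) = 8.)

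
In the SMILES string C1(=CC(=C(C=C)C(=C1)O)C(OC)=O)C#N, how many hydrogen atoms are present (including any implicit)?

9

Hydrogens are implicit in SMILES; fill each atom to its normal valence:
  4 × C (aromatic): no H
  2 × C (aromatic): 1 H each → 2
  2 × C: no H
  2 × O: no H
  1 × C: 3 H
  1 × C: 2 H
  1 × C: 1 H
  1 × N: no H
  1 × O: 1 H
  Total hydrogens = 9.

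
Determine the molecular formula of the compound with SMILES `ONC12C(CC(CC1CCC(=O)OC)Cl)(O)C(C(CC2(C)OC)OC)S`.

C17H30ClNO6S

Heavy atoms from the SMILES: 17 C, 1 Cl, 1 N, 6 O, 1 S.
Implicit hydrogens by atom environment:
  5 × C: 2 H each → 10
  4 × C: 3 H each → 12
  4 × C: 1 H each → 4
  4 × C: no H
  4 × O: no H
  2 × O: 1 H each → 2
  1 × Cl: no H
  1 × N: 1 H
  1 × S: 1 H
  Total hydrogens = 30.
Molecular formula: C17H30ClNO6S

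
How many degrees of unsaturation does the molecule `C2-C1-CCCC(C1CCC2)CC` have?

2

Molecular formula from the SMILES: C12H22.
DoU = (2C + 2 + N − H − X)/2 = (2·12 + 2 + 0 − 22 − 0)/2 = 4/2 = 2.
(Structurally: 2 ring(s) + 0 π bond(s) = 2.)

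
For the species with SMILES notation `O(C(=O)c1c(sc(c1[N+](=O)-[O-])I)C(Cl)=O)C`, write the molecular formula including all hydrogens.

Heavy atoms from the SMILES: 7 C, 1 Cl, 1 I, 1 N, 5 O, 1 S.
Implicit hydrogens by atom environment:
  4 × C (aromatic): no H
  4 × O: no H
  2 × C: no H
  1 × C: 3 H
  1 × Cl: no H
  1 × I: no H
  1 × N (charge +1): no H
  1 × O (charge -1): no H
  1 × S (aromatic): no H
  Total hydrogens = 3.
Molecular formula: C7H3ClINO5S

C7H3ClINO5S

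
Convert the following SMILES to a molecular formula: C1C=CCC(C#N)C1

C7H9N

Heavy atoms from the SMILES: 7 C, 1 N.
Implicit hydrogens by atom environment:
  3 × C: 2 H each → 6
  3 × C: 1 H each → 3
  1 × C: no H
  1 × N: no H
  Total hydrogens = 9.
Molecular formula: C7H9N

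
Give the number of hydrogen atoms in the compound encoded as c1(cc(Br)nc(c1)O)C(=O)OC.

6

Hydrogens are implicit in SMILES; fill each atom to its normal valence:
  3 × C (aromatic): no H
  2 × C (aromatic): 1 H each → 2
  2 × O: no H
  1 × Br: no H
  1 × C: 3 H
  1 × C: no H
  1 × N (aromatic): no H
  1 × O: 1 H
  Total hydrogens = 6.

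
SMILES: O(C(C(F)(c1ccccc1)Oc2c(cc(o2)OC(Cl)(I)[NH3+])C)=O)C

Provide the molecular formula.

Heavy atoms from the SMILES: 15 C, 1 Cl, 1 F, 1 I, 1 N, 5 O.
Implicit hydrogens by atom environment:
  6 × C (aromatic): 1 H each → 6
  4 × C (aromatic): no H
  4 × O: no H
  3 × C: no H
  2 × C: 3 H each → 6
  1 × Cl: no H
  1 × F: no H
  1 × I: no H
  1 × N (charge +1): 3 H
  1 × O (aromatic): no H
  Total hydrogens = 15.
Net charge +1.
Molecular formula: C15H15ClFINO5+

C15H15ClFINO5+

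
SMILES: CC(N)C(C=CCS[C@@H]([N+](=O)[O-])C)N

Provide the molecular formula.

Heavy atoms from the SMILES: 8 C, 3 N, 2 O, 1 S.
Implicit hydrogens by atom environment:
  5 × C: 1 H each → 5
  2 × C: 3 H each → 6
  2 × N: 2 H each → 4
  1 × C: 2 H
  1 × N (charge +1): no H
  1 × O: no H
  1 × O (charge -1): no H
  1 × S: no H
  Total hydrogens = 17.
Molecular formula: C8H17N3O2S

C8H17N3O2S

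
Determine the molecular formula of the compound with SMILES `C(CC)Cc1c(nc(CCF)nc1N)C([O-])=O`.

C11H15FN3O2-

Heavy atoms from the SMILES: 11 C, 1 F, 3 N, 2 O.
Implicit hydrogens by atom environment:
  5 × C: 2 H each → 10
  4 × C (aromatic): no H
  2 × N (aromatic): no H
  1 × C: 3 H
  1 × C: no H
  1 × F: no H
  1 × N: 2 H
  1 × O: no H
  1 × O (charge -1): no H
  Total hydrogens = 15.
Net charge -1.
Molecular formula: C11H15FN3O2-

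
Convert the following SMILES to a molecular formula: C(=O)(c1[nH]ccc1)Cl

Heavy atoms from the SMILES: 5 C, 1 Cl, 1 N, 1 O.
Implicit hydrogens by atom environment:
  3 × C (aromatic): 1 H each → 3
  1 × C (aromatic): no H
  1 × C: no H
  1 × Cl: no H
  1 × N (aromatic): 1 H
  1 × O: no H
  Total hydrogens = 4.
Molecular formula: C5H4ClNO

C5H4ClNO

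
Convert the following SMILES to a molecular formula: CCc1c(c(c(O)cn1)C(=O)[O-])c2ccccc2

C14H12NO3-

Heavy atoms from the SMILES: 14 C, 1 N, 3 O.
Implicit hydrogens by atom environment:
  6 × C (aromatic): 1 H each → 6
  5 × C (aromatic): no H
  1 × C: 3 H
  1 × C: 2 H
  1 × C: no H
  1 × N (aromatic): no H
  1 × O: 1 H
  1 × O: no H
  1 × O (charge -1): no H
  Total hydrogens = 12.
Net charge -1.
Molecular formula: C14H12NO3-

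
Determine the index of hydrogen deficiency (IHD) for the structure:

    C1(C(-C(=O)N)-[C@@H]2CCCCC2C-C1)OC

Molecular formula from the SMILES: C12H21NO2.
DoU = (2C + 2 + N − H − X)/2 = (2·12 + 2 + 1 − 21 − 0)/2 = 6/2 = 3.
(Structurally: 2 ring(s) + 1 π bond(s) = 3.)

3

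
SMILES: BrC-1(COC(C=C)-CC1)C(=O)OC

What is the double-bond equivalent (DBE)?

3

Molecular formula from the SMILES: C9H13BrO3.
DoU = (2C + 2 + N − H − X)/2 = (2·9 + 2 + 0 − 13 − 1)/2 = 6/2 = 3.
(Structurally: 1 ring(s) + 2 π bond(s) = 3.)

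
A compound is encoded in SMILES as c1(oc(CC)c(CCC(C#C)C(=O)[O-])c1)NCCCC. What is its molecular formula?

Heavy atoms from the SMILES: 16 C, 1 N, 3 O.
Implicit hydrogens by atom environment:
  6 × C: 2 H each → 12
  3 × C (aromatic): no H
  2 × C: 3 H each → 6
  2 × C: 1 H each → 2
  2 × C: no H
  1 × C (aromatic): 1 H
  1 × N: 1 H
  1 × O (aromatic): no H
  1 × O: no H
  1 × O (charge -1): no H
  Total hydrogens = 22.
Net charge -1.
Molecular formula: C16H22NO3-

C16H22NO3-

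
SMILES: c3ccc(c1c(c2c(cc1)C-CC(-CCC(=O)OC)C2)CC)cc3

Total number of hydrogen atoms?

26

Hydrogens are implicit in SMILES; fill each atom to its normal valence:
  7 × C (aromatic): 1 H each → 7
  6 × C: 2 H each → 12
  5 × C (aromatic): no H
  2 × C: 3 H each → 6
  2 × O: no H
  1 × C: 1 H
  1 × C: no H
  Total hydrogens = 26.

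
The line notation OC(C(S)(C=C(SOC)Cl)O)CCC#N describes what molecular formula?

Heavy atoms from the SMILES: 8 C, 1 Cl, 1 N, 3 O, 2 S.
Implicit hydrogens by atom environment:
  3 × C: no H
  2 × C: 2 H each → 4
  2 × C: 1 H each → 2
  2 × O: 1 H each → 2
  1 × C: 3 H
  1 × Cl: no H
  1 × N: no H
  1 × O: no H
  1 × S: 1 H
  1 × S: no H
  Total hydrogens = 12.
Molecular formula: C8H12ClNO3S2

C8H12ClNO3S2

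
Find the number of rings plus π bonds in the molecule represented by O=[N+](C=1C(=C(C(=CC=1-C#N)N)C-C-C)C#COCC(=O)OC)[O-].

Molecular formula from the SMILES: C15H15N3O5.
DoU = (2C + 2 + N − H − X)/2 = (2·15 + 2 + 3 − 15 − 0)/2 = 20/2 = 10.
(Structurally: 1 ring(s) + 9 π bond(s) = 10.)

10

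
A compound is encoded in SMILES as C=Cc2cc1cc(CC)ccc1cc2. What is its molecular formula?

Heavy atoms from the SMILES: 14 C.
Implicit hydrogens by atom environment:
  6 × C (aromatic): 1 H each → 6
  4 × C (aromatic): no H
  2 × C: 2 H each → 4
  1 × C: 3 H
  1 × C: 1 H
  Total hydrogens = 14.
Molecular formula: C14H14

C14H14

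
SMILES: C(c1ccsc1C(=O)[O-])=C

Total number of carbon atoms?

7

The symbol for carbon appears 7 times in the SMILES. Lowercase c denotes aromatic carbon and counts toward C.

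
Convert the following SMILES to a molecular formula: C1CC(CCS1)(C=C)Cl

C7H11ClS

Heavy atoms from the SMILES: 7 C, 1 Cl, 1 S.
Implicit hydrogens by atom environment:
  5 × C: 2 H each → 10
  1 × C: 1 H
  1 × C: no H
  1 × Cl: no H
  1 × S: no H
  Total hydrogens = 11.
Molecular formula: C7H11ClS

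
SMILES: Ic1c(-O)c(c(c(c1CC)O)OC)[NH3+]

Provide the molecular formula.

C9H13INO3+

Heavy atoms from the SMILES: 9 C, 1 I, 1 N, 3 O.
Implicit hydrogens by atom environment:
  6 × C (aromatic): no H
  2 × C: 3 H each → 6
  2 × O: 1 H each → 2
  1 × C: 2 H
  1 × I: no H
  1 × N (charge +1): 3 H
  1 × O: no H
  Total hydrogens = 13.
Net charge +1.
Molecular formula: C9H13INO3+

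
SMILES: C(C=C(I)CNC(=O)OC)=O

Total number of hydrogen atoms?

8

Hydrogens are implicit in SMILES; fill each atom to its normal valence:
  3 × O: no H
  2 × C: 1 H each → 2
  2 × C: no H
  1 × C: 3 H
  1 × C: 2 H
  1 × I: no H
  1 × N: 1 H
  Total hydrogens = 8.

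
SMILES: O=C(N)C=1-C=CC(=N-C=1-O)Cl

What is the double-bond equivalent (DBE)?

Molecular formula from the SMILES: C6H5ClN2O2.
DoU = (2C + 2 + N − H − X)/2 = (2·6 + 2 + 2 − 5 − 1)/2 = 10/2 = 5.
(Structurally: 1 ring(s) + 4 π bond(s) = 5.)

5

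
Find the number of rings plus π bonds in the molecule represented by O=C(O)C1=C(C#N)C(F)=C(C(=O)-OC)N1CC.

7

Molecular formula from the SMILES: C10H9FN2O4.
DoU = (2C + 2 + N − H − X)/2 = (2·10 + 2 + 2 − 9 − 1)/2 = 14/2 = 7.
(Structurally: 1 ring(s) + 6 π bond(s) = 7.)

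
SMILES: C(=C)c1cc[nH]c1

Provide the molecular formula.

Heavy atoms from the SMILES: 6 C, 1 N.
Implicit hydrogens by atom environment:
  3 × C (aromatic): 1 H each → 3
  1 × C: 2 H
  1 × C: 1 H
  1 × C (aromatic): no H
  1 × N (aromatic): 1 H
  Total hydrogens = 7.
Molecular formula: C6H7N

C6H7N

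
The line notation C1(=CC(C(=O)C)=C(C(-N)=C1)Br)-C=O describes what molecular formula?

C9H8BrNO2

Heavy atoms from the SMILES: 1 Br, 9 C, 1 N, 2 O.
Implicit hydrogens by atom environment:
  4 × C (aromatic): no H
  2 × C (aromatic): 1 H each → 2
  2 × O: no H
  1 × Br: no H
  1 × C: 3 H
  1 × C: 1 H
  1 × C: no H
  1 × N: 2 H
  Total hydrogens = 8.
Molecular formula: C9H8BrNO2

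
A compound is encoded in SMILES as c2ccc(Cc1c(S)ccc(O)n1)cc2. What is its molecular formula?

C12H11NOS

Heavy atoms from the SMILES: 12 C, 1 N, 1 O, 1 S.
Implicit hydrogens by atom environment:
  7 × C (aromatic): 1 H each → 7
  4 × C (aromatic): no H
  1 × C: 2 H
  1 × N (aromatic): no H
  1 × O: 1 H
  1 × S: 1 H
  Total hydrogens = 11.
Molecular formula: C12H11NOS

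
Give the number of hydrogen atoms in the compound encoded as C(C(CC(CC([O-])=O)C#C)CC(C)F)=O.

14

Hydrogens are implicit in SMILES; fill each atom to its normal valence:
  5 × C: 1 H each → 5
  3 × C: 2 H each → 6
  2 × C: no H
  2 × O: no H
  1 × C: 3 H
  1 × F: no H
  1 × O (charge -1): no H
  Total hydrogens = 14.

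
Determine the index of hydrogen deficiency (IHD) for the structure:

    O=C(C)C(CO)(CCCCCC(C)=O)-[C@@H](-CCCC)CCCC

2

Molecular formula from the SMILES: C20H38O3.
DoU = (2C + 2 + N − H − X)/2 = (2·20 + 2 + 0 − 38 − 0)/2 = 4/2 = 2.
(Structurally: 0 ring(s) + 2 π bond(s) = 2.)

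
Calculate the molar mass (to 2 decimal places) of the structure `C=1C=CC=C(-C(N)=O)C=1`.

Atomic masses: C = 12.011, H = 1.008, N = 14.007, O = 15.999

Molecular formula: C7H7NO.
M = 7×12.011 + 7×1.008 + 1×14.007 + 1×15.999 = 121.14 g/mol.

121.14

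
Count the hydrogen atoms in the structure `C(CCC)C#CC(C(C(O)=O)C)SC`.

Hydrogens are implicit in SMILES; fill each atom to its normal valence:
  3 × C: 3 H each → 9
  3 × C: 2 H each → 6
  3 × C: no H
  2 × C: 1 H each → 2
  1 × O: 1 H
  1 × O: no H
  1 × S: no H
  Total hydrogens = 18.

18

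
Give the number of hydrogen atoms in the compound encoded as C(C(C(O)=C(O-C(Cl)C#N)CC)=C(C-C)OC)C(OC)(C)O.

24

Hydrogens are implicit in SMILES; fill each atom to its normal valence:
  6 × C: no H
  5 × C: 3 H each → 15
  3 × C: 2 H each → 6
  3 × O: no H
  2 × O: 1 H each → 2
  1 × C: 1 H
  1 × Cl: no H
  1 × N: no H
  Total hydrogens = 24.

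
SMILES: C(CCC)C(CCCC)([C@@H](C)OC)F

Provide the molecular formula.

C12H25FO

Heavy atoms from the SMILES: 12 C, 1 F, 1 O.
Implicit hydrogens by atom environment:
  6 × C: 2 H each → 12
  4 × C: 3 H each → 12
  1 × C: 1 H
  1 × C: no H
  1 × F: no H
  1 × O: no H
  Total hydrogens = 25.
Molecular formula: C12H25FO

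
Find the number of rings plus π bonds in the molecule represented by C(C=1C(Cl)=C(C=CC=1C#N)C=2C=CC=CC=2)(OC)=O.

Molecular formula from the SMILES: C15H10ClNO2.
DoU = (2C + 2 + N − H − X)/2 = (2·15 + 2 + 1 − 10 − 1)/2 = 22/2 = 11.
(Structurally: 2 ring(s) + 9 π bond(s) = 11.)

11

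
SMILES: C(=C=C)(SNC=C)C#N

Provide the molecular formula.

C6H6N2S

Heavy atoms from the SMILES: 6 C, 2 N, 1 S.
Implicit hydrogens by atom environment:
  3 × C: no H
  2 × C: 2 H each → 4
  1 × C: 1 H
  1 × N: 1 H
  1 × N: no H
  1 × S: no H
  Total hydrogens = 6.
Molecular formula: C6H6N2S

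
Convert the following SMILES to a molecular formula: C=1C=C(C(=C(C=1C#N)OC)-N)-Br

C8H7BrN2O

Heavy atoms from the SMILES: 1 Br, 8 C, 2 N, 1 O.
Implicit hydrogens by atom environment:
  4 × C (aromatic): no H
  2 × C (aromatic): 1 H each → 2
  1 × Br: no H
  1 × C: 3 H
  1 × C: no H
  1 × N: 2 H
  1 × N: no H
  1 × O: no H
  Total hydrogens = 7.
Molecular formula: C8H7BrN2O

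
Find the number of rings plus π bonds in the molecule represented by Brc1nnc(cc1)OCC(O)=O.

5

Molecular formula from the SMILES: C6H5BrN2O3.
DoU = (2C + 2 + N − H − X)/2 = (2·6 + 2 + 2 − 5 − 1)/2 = 10/2 = 5.
(Structurally: 1 ring(s) + 4 π bond(s) = 5.)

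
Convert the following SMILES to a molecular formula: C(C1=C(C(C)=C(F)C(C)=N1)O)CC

Heavy atoms from the SMILES: 10 C, 1 F, 1 N, 1 O.
Implicit hydrogens by atom environment:
  5 × C (aromatic): no H
  3 × C: 3 H each → 9
  2 × C: 2 H each → 4
  1 × F: no H
  1 × N (aromatic): no H
  1 × O: 1 H
  Total hydrogens = 14.
Molecular formula: C10H14FNO

C10H14FNO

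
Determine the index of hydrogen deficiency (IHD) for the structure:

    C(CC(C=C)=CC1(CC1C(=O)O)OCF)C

Molecular formula from the SMILES: C12H17FO3.
DoU = (2C + 2 + N − H − X)/2 = (2·12 + 2 + 0 − 17 − 1)/2 = 8/2 = 4.
(Structurally: 1 ring(s) + 3 π bond(s) = 4.)

4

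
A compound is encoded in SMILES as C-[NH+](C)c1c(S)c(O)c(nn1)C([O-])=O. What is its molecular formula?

C7H9N3O3S

Heavy atoms from the SMILES: 7 C, 3 N, 3 O, 1 S.
Implicit hydrogens by atom environment:
  4 × C (aromatic): no H
  2 × C: 3 H each → 6
  2 × N (aromatic): no H
  1 × C: no H
  1 × N (charge +1): 1 H
  1 × O: 1 H
  1 × O: no H
  1 × O (charge -1): no H
  1 × S: 1 H
  Total hydrogens = 9.
Molecular formula: C7H9N3O3S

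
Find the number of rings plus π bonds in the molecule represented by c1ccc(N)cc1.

Molecular formula from the SMILES: C6H7N.
DoU = (2C + 2 + N − H − X)/2 = (2·6 + 2 + 1 − 7 − 0)/2 = 8/2 = 4.
(Structurally: 1 ring(s) + 3 π bond(s) = 4.)

4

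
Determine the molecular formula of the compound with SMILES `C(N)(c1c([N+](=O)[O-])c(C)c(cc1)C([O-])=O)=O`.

C9H7N2O5-

Heavy atoms from the SMILES: 9 C, 2 N, 5 O.
Implicit hydrogens by atom environment:
  4 × C (aromatic): no H
  3 × O: no H
  2 × C (aromatic): 1 H each → 2
  2 × C: no H
  2 × O (charge -1): no H
  1 × C: 3 H
  1 × N: 2 H
  1 × N (charge +1): no H
  Total hydrogens = 7.
Net charge -1.
Molecular formula: C9H7N2O5-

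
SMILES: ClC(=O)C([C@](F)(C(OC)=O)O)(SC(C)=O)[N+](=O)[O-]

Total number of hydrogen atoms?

Hydrogens are implicit in SMILES; fill each atom to its normal valence:
  5 × C: no H
  5 × O: no H
  2 × C: 3 H each → 6
  1 × Cl: no H
  1 × F: no H
  1 × N (charge +1): no H
  1 × O: 1 H
  1 × O (charge -1): no H
  1 × S: no H
  Total hydrogens = 7.

7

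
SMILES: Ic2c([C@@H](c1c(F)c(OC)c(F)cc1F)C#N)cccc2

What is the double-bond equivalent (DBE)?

10

Molecular formula from the SMILES: C15H9F3INO.
DoU = (2C + 2 + N − H − X)/2 = (2·15 + 2 + 1 − 9 − 4)/2 = 20/2 = 10.
(Structurally: 2 ring(s) + 8 π bond(s) = 10.)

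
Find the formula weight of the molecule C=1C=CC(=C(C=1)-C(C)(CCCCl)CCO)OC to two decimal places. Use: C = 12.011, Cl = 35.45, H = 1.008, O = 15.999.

256.77

Molecular formula: C14H21ClO2.
M = 14×12.011 + 1×35.45 + 21×1.008 + 2×15.999 = 256.77 g/mol.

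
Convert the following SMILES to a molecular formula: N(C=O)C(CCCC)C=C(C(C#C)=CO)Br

Heavy atoms from the SMILES: 1 Br, 12 C, 1 N, 2 O.
Implicit hydrogens by atom environment:
  5 × C: 1 H each → 5
  3 × C: 2 H each → 6
  3 × C: no H
  1 × Br: no H
  1 × C: 3 H
  1 × N: 1 H
  1 × O: 1 H
  1 × O: no H
  Total hydrogens = 16.
Molecular formula: C12H16BrNO2

C12H16BrNO2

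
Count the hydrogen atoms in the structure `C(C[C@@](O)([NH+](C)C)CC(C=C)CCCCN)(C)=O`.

29

Hydrogens are implicit in SMILES; fill each atom to its normal valence:
  7 × C: 2 H each → 14
  3 × C: 3 H each → 9
  2 × C: 1 H each → 2
  2 × C: no H
  1 × N: 2 H
  1 × N (charge +1): 1 H
  1 × O: 1 H
  1 × O: no H
  Total hydrogens = 29.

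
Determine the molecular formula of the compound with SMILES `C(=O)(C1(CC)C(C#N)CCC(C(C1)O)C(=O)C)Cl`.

Heavy atoms from the SMILES: 13 C, 1 Cl, 1 N, 3 O.
Implicit hydrogens by atom environment:
  4 × C: 2 H each → 8
  4 × C: no H
  3 × C: 1 H each → 3
  2 × C: 3 H each → 6
  2 × O: no H
  1 × Cl: no H
  1 × N: no H
  1 × O: 1 H
  Total hydrogens = 18.
Molecular formula: C13H18ClNO3

C13H18ClNO3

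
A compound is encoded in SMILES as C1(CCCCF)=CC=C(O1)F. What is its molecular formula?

C8H10F2O

Heavy atoms from the SMILES: 8 C, 2 F, 1 O.
Implicit hydrogens by atom environment:
  4 × C: 2 H each → 8
  2 × C (aromatic): 1 H each → 2
  2 × C (aromatic): no H
  2 × F: no H
  1 × O (aromatic): no H
  Total hydrogens = 10.
Molecular formula: C8H10F2O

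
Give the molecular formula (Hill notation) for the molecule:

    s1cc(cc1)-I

C4H3IS

Heavy atoms from the SMILES: 4 C, 1 I, 1 S.
Implicit hydrogens by atom environment:
  3 × C (aromatic): 1 H each → 3
  1 × C (aromatic): no H
  1 × I: no H
  1 × S (aromatic): no H
  Total hydrogens = 3.
Molecular formula: C4H3IS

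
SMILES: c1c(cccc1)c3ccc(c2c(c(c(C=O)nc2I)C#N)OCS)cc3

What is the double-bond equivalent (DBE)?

15

Molecular formula from the SMILES: C20H13IN2O2S.
DoU = (2C + 2 + N − H − X)/2 = (2·20 + 2 + 2 − 13 − 1)/2 = 30/2 = 15.
(Structurally: 3 ring(s) + 12 π bond(s) = 15.)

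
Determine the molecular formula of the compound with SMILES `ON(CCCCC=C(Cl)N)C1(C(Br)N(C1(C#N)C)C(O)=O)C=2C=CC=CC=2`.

C18H22BrClN4O3

Heavy atoms from the SMILES: 1 Br, 18 C, 1 Cl, 4 N, 3 O.
Implicit hydrogens by atom environment:
  5 × C (aromatic): 1 H each → 5
  5 × C: no H
  4 × C: 2 H each → 8
  3 × N: no H
  2 × C: 1 H each → 2
  2 × O: 1 H each → 2
  1 × Br: no H
  1 × C: 3 H
  1 × C (aromatic): no H
  1 × Cl: no H
  1 × N: 2 H
  1 × O: no H
  Total hydrogens = 22.
Molecular formula: C18H22BrClN4O3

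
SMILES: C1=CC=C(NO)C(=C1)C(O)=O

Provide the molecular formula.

C7H7NO3

Heavy atoms from the SMILES: 7 C, 1 N, 3 O.
Implicit hydrogens by atom environment:
  4 × C (aromatic): 1 H each → 4
  2 × C (aromatic): no H
  2 × O: 1 H each → 2
  1 × C: no H
  1 × N: 1 H
  1 × O: no H
  Total hydrogens = 7.
Molecular formula: C7H7NO3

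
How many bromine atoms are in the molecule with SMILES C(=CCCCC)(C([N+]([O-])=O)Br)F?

The symbol for bromine appears 1 time in the SMILES.

1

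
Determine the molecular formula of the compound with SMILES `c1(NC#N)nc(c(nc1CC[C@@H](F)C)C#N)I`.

Heavy atoms from the SMILES: 10 C, 1 F, 1 I, 5 N.
Implicit hydrogens by atom environment:
  4 × C (aromatic): no H
  2 × C: 2 H each → 4
  2 × C: no H
  2 × N (aromatic): no H
  2 × N: no H
  1 × C: 3 H
  1 × C: 1 H
  1 × F: no H
  1 × I: no H
  1 × N: 1 H
  Total hydrogens = 9.
Molecular formula: C10H9FIN5

C10H9FIN5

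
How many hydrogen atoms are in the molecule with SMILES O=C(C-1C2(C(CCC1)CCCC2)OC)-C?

22

Hydrogens are implicit in SMILES; fill each atom to its normal valence:
  7 × C: 2 H each → 14
  2 × C: 3 H each → 6
  2 × C: 1 H each → 2
  2 × C: no H
  2 × O: no H
  Total hydrogens = 22.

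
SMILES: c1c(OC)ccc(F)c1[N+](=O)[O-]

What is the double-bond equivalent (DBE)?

5

Molecular formula from the SMILES: C7H6FNO3.
DoU = (2C + 2 + N − H − X)/2 = (2·7 + 2 + 1 − 6 − 1)/2 = 10/2 = 5.
(Structurally: 1 ring(s) + 4 π bond(s) = 5.)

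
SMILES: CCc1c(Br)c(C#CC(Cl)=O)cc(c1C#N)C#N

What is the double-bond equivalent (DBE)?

Molecular formula from the SMILES: C13H6BrClN2O.
DoU = (2C + 2 + N − H − X)/2 = (2·13 + 2 + 2 − 6 − 2)/2 = 22/2 = 11.
(Structurally: 1 ring(s) + 10 π bond(s) = 11.)

11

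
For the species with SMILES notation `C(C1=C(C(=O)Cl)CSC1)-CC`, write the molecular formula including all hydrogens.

Heavy atoms from the SMILES: 8 C, 1 Cl, 1 O, 1 S.
Implicit hydrogens by atom environment:
  4 × C: 2 H each → 8
  3 × C: no H
  1 × C: 3 H
  1 × Cl: no H
  1 × O: no H
  1 × S: no H
  Total hydrogens = 11.
Molecular formula: C8H11ClOS

C8H11ClOS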